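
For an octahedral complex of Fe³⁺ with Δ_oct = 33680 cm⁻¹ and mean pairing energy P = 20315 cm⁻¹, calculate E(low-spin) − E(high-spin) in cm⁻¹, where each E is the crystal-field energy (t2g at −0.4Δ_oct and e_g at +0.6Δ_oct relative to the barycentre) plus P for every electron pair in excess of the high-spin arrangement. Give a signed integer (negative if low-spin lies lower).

Fe is in group 8, so Fe³⁺ is d⁵ (8 − 3 = 5).
In the high-spin limit (t2g^3 e_g^2) the orbital term is 0.0Δ_oct = 0 cm⁻¹, with no excess pairing.
For low-spin the configuration is t2g^5 e_g^0: orbital energy -2.0 × 33680 = -67360 cm⁻¹, and 2 additional pairs relative to high-spin add 40630 cm⁻¹, giving -26730 cm⁻¹.
The difference is -26730 − (0) = -26730 cm⁻¹, so low-spin lies lower.

-26730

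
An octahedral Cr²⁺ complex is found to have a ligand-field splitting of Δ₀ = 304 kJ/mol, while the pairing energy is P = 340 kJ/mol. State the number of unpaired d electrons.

Cr is in group 6, so Cr²⁺ is d⁴ (6 − 2 = 4).
Δ₀ < P, so pairing is avoided: the ground state is high-spin.
Configuration: t2g^3 e_g^1.
Unpaired electrons: 4.

4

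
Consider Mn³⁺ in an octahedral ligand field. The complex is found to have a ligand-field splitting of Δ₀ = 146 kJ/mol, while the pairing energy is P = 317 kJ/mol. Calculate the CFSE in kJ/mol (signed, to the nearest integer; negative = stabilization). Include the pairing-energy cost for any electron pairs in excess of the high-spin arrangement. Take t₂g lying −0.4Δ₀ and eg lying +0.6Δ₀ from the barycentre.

-88

Mn³⁺: group 7, so d-count = 7 − 3 = 4.
Δ₀ < P, so pairing is avoided: the ground state is high-spin.
Filling d⁴ accordingly: t₂g³ eg¹.
Orbital CFSE = -0.6Δ₀ = -0.6 × 146 = -88 kJ/mol.
High-spin has no excess pairs, so no pairing correction applies.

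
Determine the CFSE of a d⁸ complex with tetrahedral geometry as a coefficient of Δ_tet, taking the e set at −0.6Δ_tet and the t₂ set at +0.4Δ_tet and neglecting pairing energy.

With tetrahedral geometry the complex is necessarily high-spin.
Configuration: e⁴ t₂⁴.
CFSE = 4(-0.6Δ_tet) + 4(0.4Δ_tet) = -2.4Δ_tet + 1.6Δ_tet = -0.8Δ_tet.

-0.8 Δ_tet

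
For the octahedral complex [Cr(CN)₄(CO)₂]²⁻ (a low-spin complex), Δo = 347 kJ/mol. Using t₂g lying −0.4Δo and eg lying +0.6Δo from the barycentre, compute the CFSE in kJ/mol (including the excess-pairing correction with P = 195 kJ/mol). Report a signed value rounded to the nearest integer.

Ligand charges: 4×(-1) from CN⁻ and 2×(+0) from CO sum to -4; with overall charge -2, Cr is +2.
Cr is in group 6, so Cr²⁺ is d⁴ (6 − 2 = 4).
Electron filling gives t₂g⁴ eg⁰.
The orbital stabilization is -1.6Δo = -1.6 × 347 = -555 kJ/mol.
High-spin d⁴ would be t₂g³ eg¹ with 0 pairs; low-spin has 1, so 1 excess pair costs +1P = +195 kJ/mol.
Net CFSE = -555 + 195 = -360 kJ/mol.

-360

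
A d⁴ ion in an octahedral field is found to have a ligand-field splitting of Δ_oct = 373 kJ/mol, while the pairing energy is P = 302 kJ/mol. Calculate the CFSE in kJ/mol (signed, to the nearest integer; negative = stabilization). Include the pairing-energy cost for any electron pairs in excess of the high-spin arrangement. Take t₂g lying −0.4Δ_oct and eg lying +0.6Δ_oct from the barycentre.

Since Δ_oct = 373 kJ/mol > P = 302 kJ/mol, the complex adopts the low-spin configuration.
That gives t₂g⁴ eg⁰.
Orbital CFSE = -1.6Δ_oct = -1.6 × 373 = -597 kJ/mol.
Excess pairs vs high-spin: 1 − 0 = 1; pairing cost = +302 kJ/mol.
Net CFSE = -597 + 302 = -295 kJ/mol.

-295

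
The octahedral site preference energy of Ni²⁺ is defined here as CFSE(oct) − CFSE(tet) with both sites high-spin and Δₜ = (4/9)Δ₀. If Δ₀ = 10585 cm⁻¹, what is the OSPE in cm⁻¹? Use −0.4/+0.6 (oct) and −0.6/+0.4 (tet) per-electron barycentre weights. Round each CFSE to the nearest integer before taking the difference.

Ni²⁺: group 10, so d-count = 10 − 2 = 8.
In an octahedral site d⁸ (HS) is t2g^6 e_g^2, giving CFSE(oct) = -1.2Δ₀ = -12702 cm⁻¹.
In a tetrahedral site the filling is e^4 t2^4: CFSE(tet) = -0.8Δₜ = -0.8 × (4/9)(10585) = -3764 cm⁻¹.
OSPE = -12702 − (-3764) = -8938 cm⁻¹.

-8938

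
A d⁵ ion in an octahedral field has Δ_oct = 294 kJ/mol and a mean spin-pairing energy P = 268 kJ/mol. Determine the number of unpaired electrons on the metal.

1

With Δ_oct > P the complex is low-spin.
Filling d⁵ accordingly: t2g^5 e_g^0.
Unpaired electrons: 1.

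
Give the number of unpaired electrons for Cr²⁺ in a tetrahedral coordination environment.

4

Group 6 minus oxidation state +2 gives a d⁴ configuration for Cr²⁺.
Tetrahedral splitting is small, so the complex is high-spin.
Configuration: e² t₂², giving 4 unpaired electrons.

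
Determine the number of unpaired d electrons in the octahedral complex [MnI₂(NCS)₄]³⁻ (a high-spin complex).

Ligand charges: 2×(-1) from I⁻ and 4×(-1) from NCS⁻ sum to -6; with overall charge -3, Mn is +3.
Mn sits in group 7; removing 3 electrons leaves Mn³⁺ with 7 − 3 = 4 d electrons.
Configuration: t2g^3 e_g^1, giving 4 unpaired electrons.

4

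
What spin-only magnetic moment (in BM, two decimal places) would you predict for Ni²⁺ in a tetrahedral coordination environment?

Ni is in group 10, so Ni²⁺ is d⁸ (10 − 2 = 8).
Tetrahedral fields are weak (Δₜ ≈ 4/9 Δₒ), so electrons fill high-spin.
Configuration: e^4 t2^4 → 2 unpaired electrons.
μ(spin-only) = √[2(2+2)] = √8 ≈ 2.83 BM.

2.83 BM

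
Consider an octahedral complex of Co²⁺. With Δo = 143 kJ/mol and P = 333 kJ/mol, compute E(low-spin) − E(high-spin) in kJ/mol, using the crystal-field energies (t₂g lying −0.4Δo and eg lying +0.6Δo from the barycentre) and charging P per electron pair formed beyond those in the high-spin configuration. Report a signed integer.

Co sits in group 9; removing 2 electrons leaves Co²⁺ with 9 − 2 = 7 d electrons.
In the high-spin limit (t₂g⁵ eg²) the orbital term is -0.8Δo = -114 kJ/mol, with no excess pairing.
Low-spin: t₂g⁶ eg¹, orbital CFSE = -1.8Δo = -257 kJ/mol; plus 1 excess pair × P = +333 kJ/mol; total 76 kJ/mol.
Thus E(LS) − E(HS) = 190 kJ/mol.

190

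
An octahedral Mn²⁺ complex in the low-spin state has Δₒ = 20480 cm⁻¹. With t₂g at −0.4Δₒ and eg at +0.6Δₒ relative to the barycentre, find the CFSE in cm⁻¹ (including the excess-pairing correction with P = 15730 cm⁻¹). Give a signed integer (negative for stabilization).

Mn is in group 7, so Mn²⁺ is d⁵ (7 − 2 = 5).
Configuration: t₂g⁵ eg⁰.
CFSE(orbital) = 5×(-0.4Δₒ) + 0×(0.6Δₒ) = -2.0Δₒ; with Δₒ = 20480 cm⁻¹ that is -40960 cm⁻¹.
Relative to high-spin t₂g³ eg² (0 paired), the low-spin configuration has 2 additional pairs, contributing +2 × 15730 = +31460 cm⁻¹.
Net CFSE = -40960 + 31460 = -9500 cm⁻¹.

-9500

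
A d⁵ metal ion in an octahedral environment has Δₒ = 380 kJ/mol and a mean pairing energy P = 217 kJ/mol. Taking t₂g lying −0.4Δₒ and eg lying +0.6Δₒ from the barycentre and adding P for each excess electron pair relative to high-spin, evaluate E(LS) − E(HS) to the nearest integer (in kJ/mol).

-326

High-spin d⁵ fills as t₂g³ eg² with CFSE 3(−0.4) + 2(+0.6) = 0.0Δₒ = 0 kJ/mol.
Low-spin: t₂g⁵ eg⁰, orbital CFSE = -2.0Δₒ = -760 kJ/mol; plus 2 excess pairs × P = +434 kJ/mol; total -326 kJ/mol.
E(LS) − E(HS) = -326 − (0) = -326 kJ/mol.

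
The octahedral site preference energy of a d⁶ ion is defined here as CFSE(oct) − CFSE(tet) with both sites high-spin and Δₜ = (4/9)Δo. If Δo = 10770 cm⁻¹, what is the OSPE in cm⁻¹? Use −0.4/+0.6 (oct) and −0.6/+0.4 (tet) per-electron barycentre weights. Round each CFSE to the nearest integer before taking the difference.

Octahedral high-spin t2g^4 e_g^2: CFSE = -0.4 × 10770 = -4308 cm⁻¹.
Tetrahedral e^3 t2^3 gives -0.6Δₜ = -0.6 × (4/9) × 10770 = -2872 cm⁻¹.
Subtracting, OSPE = -4308 − (-2872) = -1436 cm⁻¹.

-1436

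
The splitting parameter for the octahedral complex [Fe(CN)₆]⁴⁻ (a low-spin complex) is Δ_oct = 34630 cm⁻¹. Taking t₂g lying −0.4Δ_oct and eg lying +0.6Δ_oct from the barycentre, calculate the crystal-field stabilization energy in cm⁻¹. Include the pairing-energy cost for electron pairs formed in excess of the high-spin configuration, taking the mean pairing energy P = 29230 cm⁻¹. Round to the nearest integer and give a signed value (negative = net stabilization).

Each CN⁻ contributes -1; 6 × (-1) = -6. With overall charge -4, Fe is in the +2 oxidation state.
Fe²⁺: group 8, so d-count = 8 − 2 = 6.
Configuration: t₂g⁶ eg⁰.
The orbital stabilization is -2.4Δ_oct = -2.4 × 34630 = -83112 cm⁻¹.
Pairing penalty: 3 pairs vs 1 in the high-spin reference → 2 extra × P = 58460 cm⁻¹.
Net CFSE = -83112 + 58460 = -24652 cm⁻¹.

-24652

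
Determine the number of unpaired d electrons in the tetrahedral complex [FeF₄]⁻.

Each F⁻ contributes -1; 4 × (-1) = -4. With overall charge -1, Fe is in the +3 oxidation state.
Fe is in group 8, so Fe³⁺ is d⁵ (8 − 3 = 5).
With tetrahedral geometry the complex is necessarily high-spin.
Configuration: e² t₂³, giving 5 unpaired electrons.

5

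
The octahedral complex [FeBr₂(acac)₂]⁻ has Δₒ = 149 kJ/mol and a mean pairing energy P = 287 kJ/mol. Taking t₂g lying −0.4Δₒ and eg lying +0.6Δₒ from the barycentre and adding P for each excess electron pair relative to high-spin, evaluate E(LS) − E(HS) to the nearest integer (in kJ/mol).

276

Ligand charges: 2×(-1) from Br⁻ and 2×(-1) from acac⁻ sum to -4; with overall charge -1, Fe is +3.
Fe sits in group 8; removing 3 electrons leaves Fe³⁺ with 8 − 3 = 5 d electrons.
High-spin: t₂g³ eg², CFSE = 0.0Δₒ = 0 kJ/mol.
Low-spin: t₂g⁵ eg⁰, orbital CFSE = -2.0Δₒ = -298 kJ/mol; plus 2 excess pairs × P = +574 kJ/mol; total 276 kJ/mol.
E(LS) − E(HS) = 276 − (0) = 276 kJ/mol.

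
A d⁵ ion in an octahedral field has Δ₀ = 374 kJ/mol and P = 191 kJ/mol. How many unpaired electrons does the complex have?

1

Since Δ₀ = 374 kJ/mol > P = 191 kJ/mol, the complex adopts the low-spin configuration.
Configuration: t₂g⁵ eg⁰.
Unpaired electrons: 1.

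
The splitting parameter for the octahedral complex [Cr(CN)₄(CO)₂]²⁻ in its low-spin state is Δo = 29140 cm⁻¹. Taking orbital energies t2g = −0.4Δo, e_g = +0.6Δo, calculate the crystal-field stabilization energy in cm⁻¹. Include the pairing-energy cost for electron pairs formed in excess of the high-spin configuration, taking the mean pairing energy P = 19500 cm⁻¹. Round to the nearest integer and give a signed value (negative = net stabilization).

Ligand charges: 4×(-1) from CN⁻ and 2×(+0) from CO sum to -4; with overall charge -2, Cr is +2.
Group 6 minus oxidation state +2 gives a d⁴ configuration for Cr²⁺.
Configuration: t2g^4 e_g^0.
CFSE(orbital) = 4×(-0.4Δo) + 0×(0.6Δo) = -1.6Δo; with Δo = 29140 cm⁻¹ that is -46624 cm⁻¹.
Relative to high-spin t2g^3 e_g^1 (0 paired), the low-spin configuration has 1 additional pair, contributing +1 × 19500 = +19500 cm⁻¹.
Overall CFSE = -46624 + 19500 = -27124 cm⁻¹.

-27124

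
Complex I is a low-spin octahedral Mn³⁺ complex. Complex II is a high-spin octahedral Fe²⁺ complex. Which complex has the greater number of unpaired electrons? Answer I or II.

II

I: Mn is in group 7, so Mn³⁺ is d⁴ (7 − 3 = 4); t₂g⁴ eg⁰ → 2 unpaired.
II: Group 8 minus oxidation state +2 gives a d⁶ configuration for Fe²⁺; t2g^4 e_g^2 → 4 unpaired.
So II has more unpaired electrons.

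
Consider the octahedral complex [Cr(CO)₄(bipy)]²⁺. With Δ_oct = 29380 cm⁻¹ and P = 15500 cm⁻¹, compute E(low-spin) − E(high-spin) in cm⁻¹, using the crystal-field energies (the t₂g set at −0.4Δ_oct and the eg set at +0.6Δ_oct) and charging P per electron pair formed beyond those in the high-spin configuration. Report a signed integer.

Ligand charges: 4×(+0) from CO and 1×(+0) from bipy sum to +0; with overall charge +2, Cr is +2.
Cr²⁺: group 6, so d-count = 6 − 2 = 4.
High-spin: t₂g³ eg¹, CFSE = -0.6Δ_oct = -17628 cm⁻¹.
Low-spin t₂g⁴ eg⁰ gives -1.6Δ_oct = -47008 cm⁻¹, but forming 1 extra pair costs 1P = 15500 cm⁻¹, so E(LS) = -47008 + 15500 = -31508 cm⁻¹.
Thus E(LS) − E(HS) = -13880 cm⁻¹.

-13880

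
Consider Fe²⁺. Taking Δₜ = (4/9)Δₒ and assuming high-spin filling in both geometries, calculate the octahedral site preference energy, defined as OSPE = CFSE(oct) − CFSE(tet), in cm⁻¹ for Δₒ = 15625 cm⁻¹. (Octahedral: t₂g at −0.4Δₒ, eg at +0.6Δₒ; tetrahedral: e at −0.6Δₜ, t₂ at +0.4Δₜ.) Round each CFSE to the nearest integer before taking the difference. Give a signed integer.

Fe is in group 8, so Fe²⁺ is d⁶ (8 − 2 = 6).
Octahedral (high-spin): t2g^4 e_g^2, CFSE = 4(−0.4) + 2(+0.6) = -0.4Δₒ = -0.4 × 15625 = -6250 cm⁻¹.
Tetrahedral e^3 t2^3 gives -0.6Δₜ = -0.6 × (4/9) × 15625 = -4167 cm⁻¹.
OSPE = CFSE(oct) − CFSE(tet) = -6250 − (-4167) = -2083 cm⁻¹.

-2083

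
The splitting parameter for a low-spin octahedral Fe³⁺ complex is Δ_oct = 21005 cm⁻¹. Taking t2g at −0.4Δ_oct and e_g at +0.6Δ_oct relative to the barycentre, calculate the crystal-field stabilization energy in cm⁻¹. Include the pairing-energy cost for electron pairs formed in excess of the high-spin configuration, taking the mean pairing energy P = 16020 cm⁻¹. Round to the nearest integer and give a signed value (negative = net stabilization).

-9970

Fe³⁺: group 8, so d-count = 8 − 3 = 5.
Electron filling gives t2g^5 e_g^0.
The orbital stabilization is -2.0Δ_oct = -2.0 × 21005 = -42010 cm⁻¹.
Pairing penalty: 2 pairs vs 0 in the high-spin reference → 2 extra × P = 32040 cm⁻¹.
Overall CFSE = -42010 + 32040 = -9970 cm⁻¹.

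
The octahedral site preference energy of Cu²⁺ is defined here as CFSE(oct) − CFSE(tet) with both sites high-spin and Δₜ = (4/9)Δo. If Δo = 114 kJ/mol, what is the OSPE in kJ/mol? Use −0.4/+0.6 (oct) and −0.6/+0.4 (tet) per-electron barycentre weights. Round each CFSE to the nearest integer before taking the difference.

Group 11 minus oxidation state +2 gives a d⁹ configuration for Cu²⁺.
Octahedral high-spin t₂g⁶ eg³: CFSE = -0.6 × 114 = -68 kJ/mol.
In a tetrahedral site the filling is e⁴ t₂⁵: CFSE(tet) = -0.4Δₜ = -0.4 × (4/9)(114) = -20 kJ/mol.
OSPE = -68 − (-20) = -48 kJ/mol.

-48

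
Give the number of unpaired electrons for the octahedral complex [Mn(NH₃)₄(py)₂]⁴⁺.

3

Ligand charges: 4×(+0) from NH₃ and 2×(+0) from py sum to +0; with overall charge +4, Mn is +4.
Group 7 minus oxidation state +4 gives a d³ configuration for Mn⁴⁺.
Configuration: t₂g³ eg⁰, giving 3 unpaired electrons.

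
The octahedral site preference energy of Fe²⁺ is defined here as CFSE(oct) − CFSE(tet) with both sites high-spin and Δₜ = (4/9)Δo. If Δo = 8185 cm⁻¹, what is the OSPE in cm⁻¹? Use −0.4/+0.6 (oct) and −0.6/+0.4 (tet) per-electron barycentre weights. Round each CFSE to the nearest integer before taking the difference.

Fe²⁺: group 8, so d-count = 8 − 2 = 6.
Octahedral high-spin t2g^4 e_g^2: CFSE = -0.4 × 8185 = -3274 cm⁻¹.
In a tetrahedral site the filling is e^3 t2^3: CFSE(tet) = -0.6Δₜ = -0.6 × (4/9)(8185) = -2183 cm⁻¹.
Subtracting, OSPE = -3274 − (-2183) = -1091 cm⁻¹.

-1091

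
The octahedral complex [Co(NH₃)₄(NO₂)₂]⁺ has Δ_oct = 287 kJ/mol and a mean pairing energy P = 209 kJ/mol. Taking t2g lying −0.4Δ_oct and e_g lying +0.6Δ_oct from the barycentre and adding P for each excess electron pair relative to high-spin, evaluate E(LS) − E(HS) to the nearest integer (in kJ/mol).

-156

Ligand charges: 4×(+0) from NH₃ and 2×(-1) from NO₂⁻ sum to -2; with overall charge +1, Co is +3.
Co sits in group 9; removing 3 electrons leaves Co³⁺ with 9 − 3 = 6 d electrons.
High-spin d⁶ fills as t2g^4 e_g^2 with CFSE 4(−0.4) + 2(+0.6) = -0.4Δ_oct = -115 kJ/mol.
For low-spin the configuration is t2g^6 e_g^0: orbital energy -2.4 × 287 = -689 kJ/mol, and 2 additional pairs relative to high-spin add 418 kJ/mol, giving -271 kJ/mol.
Thus E(LS) − E(HS) = -156 kJ/mol.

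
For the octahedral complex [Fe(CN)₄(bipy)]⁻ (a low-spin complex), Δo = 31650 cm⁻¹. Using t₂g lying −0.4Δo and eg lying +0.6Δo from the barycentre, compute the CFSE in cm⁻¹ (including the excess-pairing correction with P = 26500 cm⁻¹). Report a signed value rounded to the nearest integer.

-10300

Ligand charges: 4×(-1) from CN⁻ and 1×(+0) from bipy sum to -4; with overall charge -1, Fe is +3.
Fe is in group 8, so Fe³⁺ is d⁵ (8 − 3 = 5).
Configuration: t₂g⁵ eg⁰.
CFSE(orbital) = 5×(-0.4Δo) + 0×(0.6Δo) = -2.0Δo; with Δo = 31650 cm⁻¹ that is -63300 cm⁻¹.
Relative to high-spin t₂g³ eg² (0 paired), the low-spin configuration has 2 additional pairs, contributing +2 × 26500 = +53000 cm⁻¹.
Combining: -63300 + 53000 = -10300 cm⁻¹.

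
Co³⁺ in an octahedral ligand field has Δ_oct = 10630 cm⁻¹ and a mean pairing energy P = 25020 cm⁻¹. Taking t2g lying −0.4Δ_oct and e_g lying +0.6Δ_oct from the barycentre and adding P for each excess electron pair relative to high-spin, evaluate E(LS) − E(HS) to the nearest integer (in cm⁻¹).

28780

Co sits in group 9; removing 3 electrons leaves Co³⁺ with 9 − 3 = 6 d electrons.
High-spin: t2g^4 e_g^2, CFSE = -0.4Δ_oct = -4252 cm⁻¹.
For low-spin the configuration is t2g^6 e_g^0: orbital energy -2.4 × 10630 = -25512 cm⁻¹, and 2 additional pairs relative to high-spin add 50040 cm⁻¹, giving 24528 cm⁻¹.
E(LS) − E(HS) = 24528 − (-4252) = 28780 cm⁻¹.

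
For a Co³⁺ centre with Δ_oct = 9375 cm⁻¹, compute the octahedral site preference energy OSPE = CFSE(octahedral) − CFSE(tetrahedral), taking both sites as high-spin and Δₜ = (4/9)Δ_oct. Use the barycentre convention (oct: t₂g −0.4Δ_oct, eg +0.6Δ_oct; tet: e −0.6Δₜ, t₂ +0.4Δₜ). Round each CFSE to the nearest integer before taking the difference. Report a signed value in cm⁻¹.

-1250

Co³⁺: group 9, so d-count = 9 − 3 = 6.
Octahedral high-spin t2g^4 e_g^2: CFSE = -0.4 × 9375 = -3750 cm⁻¹.
Tetrahedral e^3 t2^3 gives -0.6Δₜ = -0.6 × (4/9) × 9375 = -2500 cm⁻¹.
OSPE = CFSE(oct) − CFSE(tet) = -3750 − (-2500) = -1250 cm⁻¹.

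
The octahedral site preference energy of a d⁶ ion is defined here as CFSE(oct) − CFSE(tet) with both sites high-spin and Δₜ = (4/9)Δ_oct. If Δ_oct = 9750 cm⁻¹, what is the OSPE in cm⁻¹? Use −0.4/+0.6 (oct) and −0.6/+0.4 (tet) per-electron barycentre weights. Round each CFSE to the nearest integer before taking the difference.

-1300

Octahedral (high-spin): t2g^4 e_g^2, CFSE = 4(−0.4) + 2(+0.6) = -0.4Δ_oct = -0.4 × 9750 = -3900 cm⁻¹.
Tetrahedral e^3 t2^3 gives -0.6Δₜ = -0.6 × (4/9) × 9750 = -2600 cm⁻¹.
OSPE = -3900 − (-2600) = -1300 cm⁻¹.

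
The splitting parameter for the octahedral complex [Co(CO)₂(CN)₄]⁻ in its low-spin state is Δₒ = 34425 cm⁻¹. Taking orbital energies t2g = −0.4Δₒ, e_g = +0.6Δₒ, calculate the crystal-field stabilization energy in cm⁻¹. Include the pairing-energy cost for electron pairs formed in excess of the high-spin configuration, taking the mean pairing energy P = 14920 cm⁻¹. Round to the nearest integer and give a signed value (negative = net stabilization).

-52780

Ligand charges: 2×(+0) from CO and 4×(-1) from CN⁻ sum to -4; with overall charge -1, Co is +3.
Co is in group 9, so Co³⁺ is d⁶ (9 − 3 = 6).
Configuration: t2g^6 e_g^0.
CFSE(orbital) = 6×(-0.4Δₒ) + 0×(0.6Δₒ) = -2.4Δₒ; with Δₒ = 34425 cm⁻¹ that is -82620 cm⁻¹.
Pairing penalty: 3 pairs vs 1 in the high-spin reference → 2 extra × P = 29840 cm⁻¹.
Net CFSE = -82620 + 29840 = -52780 cm⁻¹.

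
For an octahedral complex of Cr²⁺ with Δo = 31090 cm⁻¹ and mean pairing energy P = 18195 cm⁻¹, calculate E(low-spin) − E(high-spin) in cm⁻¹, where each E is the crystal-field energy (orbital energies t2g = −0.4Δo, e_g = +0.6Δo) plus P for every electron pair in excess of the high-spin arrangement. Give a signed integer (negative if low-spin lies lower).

-12895

Cr is in group 6, so Cr²⁺ is d⁴ (6 − 2 = 4).
High-spin d⁴ fills as t2g^3 e_g^1 with CFSE 3(−0.4) + 1(+0.6) = -0.6Δo = -18654 cm⁻¹.
Low-spin t2g^4 e_g^0 gives -1.6Δo = -49744 cm⁻¹, but forming 1 extra pair costs 1P = 18195 cm⁻¹, so E(LS) = -49744 + 18195 = -31549 cm⁻¹.
E(LS) − E(HS) = -31549 − (-18654) = -12895 cm⁻¹.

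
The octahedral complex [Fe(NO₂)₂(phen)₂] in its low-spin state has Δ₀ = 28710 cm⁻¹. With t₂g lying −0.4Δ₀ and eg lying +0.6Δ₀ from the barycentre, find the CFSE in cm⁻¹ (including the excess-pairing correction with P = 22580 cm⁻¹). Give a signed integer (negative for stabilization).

Ligand charges: 2×(-1) from NO₂⁻ and 2×(+0) from phen sum to -2; with overall charge +0, Fe is +2.
Fe sits in group 8; removing 2 electrons leaves Fe²⁺ with 8 − 2 = 6 d electrons.
Configuration: t₂g⁶ eg⁰.
CFSE(orbital) = 6×(-0.4Δ₀) + 0×(0.6Δ₀) = -2.4Δ₀; with Δ₀ = 28710 cm⁻¹ that is -68904 cm⁻¹.
Pairing penalty: 3 pairs vs 1 in the high-spin reference → 2 extra × P = 45160 cm⁻¹.
Combining: -68904 + 45160 = -23744 cm⁻¹.

-23744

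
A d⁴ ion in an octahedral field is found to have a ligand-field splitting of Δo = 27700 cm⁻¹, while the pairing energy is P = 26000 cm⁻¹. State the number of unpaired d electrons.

Here Δo > P (27700 > 26000), so the low-spin state is favoured.
Filling d⁴ accordingly: t₂g⁴ eg⁰.
Unpaired electrons: 2.

2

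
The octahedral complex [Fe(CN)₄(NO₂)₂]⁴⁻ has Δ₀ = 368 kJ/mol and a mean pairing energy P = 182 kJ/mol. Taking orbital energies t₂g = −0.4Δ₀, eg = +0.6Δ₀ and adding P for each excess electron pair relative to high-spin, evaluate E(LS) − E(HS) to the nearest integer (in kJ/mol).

-372

Ligand charges: 4×(-1) from CN⁻ and 2×(-1) from NO₂⁻ sum to -6; with overall charge -4, Fe is +2.
Fe sits in group 8; removing 2 electrons leaves Fe²⁺ with 8 − 2 = 6 d electrons.
High-spin: t₂g⁴ eg², CFSE = -0.4Δ₀ = -147 kJ/mol.
Low-spin: t₂g⁶ eg⁰, orbital CFSE = -2.4Δ₀ = -883 kJ/mol; plus 2 excess pairs × P = +364 kJ/mol; total -519 kJ/mol.
Thus E(LS) − E(HS) = -372 kJ/mol.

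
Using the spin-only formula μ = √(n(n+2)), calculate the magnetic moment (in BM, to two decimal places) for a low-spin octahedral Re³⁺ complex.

2.83 BM

Re is in group 7, so Re³⁺ is d⁴ (7 − 3 = 4).
Configuration: t₂g⁴ eg⁰ → 2 unpaired electrons.
μ(spin-only) = √[2(2+2)] = √8 ≈ 2.83 BM.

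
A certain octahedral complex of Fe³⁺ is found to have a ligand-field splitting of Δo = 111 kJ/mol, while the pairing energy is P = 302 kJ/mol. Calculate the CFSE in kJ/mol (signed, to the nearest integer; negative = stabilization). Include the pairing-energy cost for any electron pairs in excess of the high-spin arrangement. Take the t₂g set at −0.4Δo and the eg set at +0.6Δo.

0

Fe sits in group 8; removing 3 electrons leaves Fe³⁺ with 8 − 3 = 5 d electrons.
With Δo < P the complex is high-spin.
Filling d⁵ accordingly: t₂g³ eg².
Orbital CFSE = 0.0Δo = 0.0 × 111 = 0 kJ/mol.
High-spin has no excess pairs, so no pairing correction applies.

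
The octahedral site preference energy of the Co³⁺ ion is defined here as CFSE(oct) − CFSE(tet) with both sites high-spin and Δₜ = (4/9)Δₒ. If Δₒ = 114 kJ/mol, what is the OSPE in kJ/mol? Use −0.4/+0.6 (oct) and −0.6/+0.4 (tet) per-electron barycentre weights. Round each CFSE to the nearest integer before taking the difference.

-16

Group 9 minus oxidation state +3 gives a d⁶ configuration for Co³⁺.
Octahedral (high-spin): t₂g⁴ eg², CFSE = 4(−0.4) + 2(+0.6) = -0.4Δₒ = -0.4 × 114 = -46 kJ/mol.
Tetrahedral: e³ t₂³, CFSE = 3(−0.6) + 3(+0.4) = -0.6Δₜ = -0.6 × (4/9) × 114 = -30 kJ/mol.
Subtracting, OSPE = -46 − (-30) = -16 kJ/mol.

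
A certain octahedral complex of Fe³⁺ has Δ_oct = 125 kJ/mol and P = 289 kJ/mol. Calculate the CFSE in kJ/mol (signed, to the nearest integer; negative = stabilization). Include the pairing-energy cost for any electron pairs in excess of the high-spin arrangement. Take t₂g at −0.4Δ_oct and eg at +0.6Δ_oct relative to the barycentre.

0

Fe is in group 8, so Fe³⁺ is d⁵ (8 − 3 = 5).
Since Δ_oct = 125 kJ/mol < P = 289 kJ/mol, the complex adopts the high-spin configuration.
Filling d⁵ accordingly: t₂g³ eg².
Orbital CFSE = 0.0Δ_oct = 0.0 × 125 = 0 kJ/mol.
High-spin has no excess pairs, so no pairing correction applies.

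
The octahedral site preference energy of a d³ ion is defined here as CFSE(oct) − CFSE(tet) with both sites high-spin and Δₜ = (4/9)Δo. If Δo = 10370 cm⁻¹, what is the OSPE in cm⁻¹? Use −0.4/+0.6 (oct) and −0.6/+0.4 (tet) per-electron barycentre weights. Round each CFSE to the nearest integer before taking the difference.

-8757

In an octahedral site d³ (HS) is t₂g³ eg⁰, giving CFSE(oct) = -1.2Δo = -12444 cm⁻¹.
Tetrahedral: e² t₂¹, CFSE = 2(−0.6) + 1(+0.4) = -0.8Δₜ = -0.8 × (4/9) × 10370 = -3687 cm⁻¹.
OSPE = CFSE(oct) − CFSE(tet) = -12444 − (-3687) = -8757 cm⁻¹.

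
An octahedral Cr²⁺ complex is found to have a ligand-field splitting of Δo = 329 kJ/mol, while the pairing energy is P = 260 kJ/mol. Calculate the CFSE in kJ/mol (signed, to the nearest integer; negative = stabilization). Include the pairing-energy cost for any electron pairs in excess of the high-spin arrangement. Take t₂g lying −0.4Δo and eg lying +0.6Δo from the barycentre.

-266

Group 6 minus oxidation state +2 gives a d⁴ configuration for Cr²⁺.
Δo > P, so pairing is preferred: the ground state is low-spin.
That gives t₂g⁴ eg⁰.
Orbital CFSE = -1.6Δo = -1.6 × 329 = -526 kJ/mol.
Excess pairs vs high-spin: 1 − 0 = 1; pairing cost = +260 kJ/mol.
Net CFSE = -526 + 260 = -266 kJ/mol.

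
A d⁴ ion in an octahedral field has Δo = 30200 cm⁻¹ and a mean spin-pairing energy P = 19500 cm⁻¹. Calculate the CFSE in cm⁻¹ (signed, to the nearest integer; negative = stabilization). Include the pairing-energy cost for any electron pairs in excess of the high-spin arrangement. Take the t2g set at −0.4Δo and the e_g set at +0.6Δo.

-28820

Here Δo > P (30200 > 19500), so the low-spin state is favoured.
Configuration: t2g^4 e_g^0.
Orbital CFSE = -1.6Δo = -1.6 × 30200 = -48320 cm⁻¹.
Excess pairs vs high-spin: 1 − 0 = 1; pairing cost = +19500 cm⁻¹.
Net CFSE = -48320 + 19500 = -28820 cm⁻¹.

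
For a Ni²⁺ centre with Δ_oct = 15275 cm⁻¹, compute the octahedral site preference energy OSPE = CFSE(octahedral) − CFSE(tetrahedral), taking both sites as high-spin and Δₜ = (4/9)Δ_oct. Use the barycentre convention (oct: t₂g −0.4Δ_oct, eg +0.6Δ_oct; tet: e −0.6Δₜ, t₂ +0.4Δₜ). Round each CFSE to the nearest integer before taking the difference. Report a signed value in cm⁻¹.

Ni is in group 10, so Ni²⁺ is d⁸ (10 − 2 = 8).
In an octahedral site d⁸ (HS) is t₂g⁶ eg², giving CFSE(oct) = -1.2Δ_oct = -18330 cm⁻¹.
Tetrahedral: e⁴ t₂⁴, CFSE = 4(−0.6) + 4(+0.4) = -0.8Δₜ = -0.8 × (4/9) × 15275 = -5431 cm⁻¹.
OSPE = -18330 − (-5431) = -12899 cm⁻¹.

-12899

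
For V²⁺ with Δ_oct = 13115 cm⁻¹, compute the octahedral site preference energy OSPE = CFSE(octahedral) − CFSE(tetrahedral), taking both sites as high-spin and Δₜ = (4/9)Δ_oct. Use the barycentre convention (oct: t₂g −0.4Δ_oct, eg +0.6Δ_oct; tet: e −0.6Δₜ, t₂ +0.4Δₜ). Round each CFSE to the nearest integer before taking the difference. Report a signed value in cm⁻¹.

-11075

V sits in group 5; removing 2 electrons leaves V²⁺ with 5 − 2 = 3 d electrons.
Octahedral (high-spin): t2g^3 e_g^0, CFSE = 3(−0.4) + 0(+0.6) = -1.2Δ_oct = -1.2 × 13115 = -15738 cm⁻¹.
In a tetrahedral site the filling is e^2 t2^1: CFSE(tet) = -0.8Δₜ = -0.8 × (4/9)(13115) = -4663 cm⁻¹.
OSPE = CFSE(oct) − CFSE(tet) = -15738 − (-4663) = -11075 cm⁻¹.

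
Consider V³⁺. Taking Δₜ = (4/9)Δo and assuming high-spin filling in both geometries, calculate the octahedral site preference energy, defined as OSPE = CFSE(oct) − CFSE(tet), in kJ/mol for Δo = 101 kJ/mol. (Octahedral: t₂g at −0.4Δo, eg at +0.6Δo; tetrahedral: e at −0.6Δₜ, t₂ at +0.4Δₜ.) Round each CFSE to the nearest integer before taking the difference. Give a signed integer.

-27

V³⁺: group 5, so d-count = 5 − 3 = 2.
In an octahedral site d² (HS) is t₂g² eg⁰, giving CFSE(oct) = -0.8Δo = -81 kJ/mol.
Tetrahedral: e² t₂⁰, CFSE = 2(−0.6) + 0(+0.4) = -1.2Δₜ = -1.2 × (4/9) × 101 = -54 kJ/mol.
OSPE = -81 − (-54) = -27 kJ/mol.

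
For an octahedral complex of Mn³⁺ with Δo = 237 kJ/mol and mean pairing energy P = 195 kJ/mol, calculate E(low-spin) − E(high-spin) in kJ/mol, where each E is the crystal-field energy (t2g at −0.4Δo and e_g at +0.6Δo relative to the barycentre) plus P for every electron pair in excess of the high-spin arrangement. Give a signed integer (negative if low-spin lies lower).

Group 7 minus oxidation state +3 gives a d⁴ configuration for Mn³⁺.
High-spin d⁴ fills as t2g^3 e_g^1 with CFSE 3(−0.4) + 1(+0.6) = -0.6Δo = -142 kJ/mol.
Low-spin t2g^4 e_g^0 gives -1.6Δo = -379 kJ/mol, but forming 1 extra pair costs 1P = 195 kJ/mol, so E(LS) = -379 + 195 = -184 kJ/mol.
The difference is -184 − (-142) = -42 kJ/mol, so low-spin lies lower.

-42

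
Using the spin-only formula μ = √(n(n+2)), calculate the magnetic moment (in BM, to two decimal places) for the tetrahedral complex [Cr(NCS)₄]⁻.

3.87 BM

Each NCS⁻ contributes -1; 4 × (-1) = -4. With overall charge -1, Cr is in the +3 oxidation state.
Group 6 minus oxidation state +3 gives a d³ configuration for Cr³⁺.
Tetrahedral fields are weak (Δₜ ≈ 4/9 Δₒ), so electrons fill high-spin.
Configuration: e^2 t2^1 → 3 unpaired electrons.
μ(spin-only) = √[3(3+2)] = √15 ≈ 3.87 BM.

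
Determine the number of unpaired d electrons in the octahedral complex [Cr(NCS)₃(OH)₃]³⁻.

3

Ligand charges: 3×(-1) from NCS⁻ and 3×(-1) from OH⁻ sum to -6; with overall charge -3, Cr is +3.
Cr sits in group 6; removing 3 electrons leaves Cr³⁺ with 6 − 3 = 3 d electrons.
Configuration: t₂g³ eg⁰, giving 3 unpaired electrons.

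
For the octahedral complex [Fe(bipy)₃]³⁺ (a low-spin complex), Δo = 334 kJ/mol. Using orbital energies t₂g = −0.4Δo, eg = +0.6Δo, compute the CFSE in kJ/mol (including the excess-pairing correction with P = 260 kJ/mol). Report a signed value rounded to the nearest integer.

-148

bipy is neutral, so the +3 overall charge sits on Fe: oxidation state +3.
Fe³⁺: group 8, so d-count = 8 − 3 = 5.
Electron filling gives t₂g⁵ eg⁰.
Orbital CFSE = 5(-0.4) + 0(0.6) = -2.0Δo = -2.0 × 334 = -668 kJ/mol.
Relative to high-spin t₂g³ eg² (0 paired), the low-spin configuration has 2 additional pairs, contributing +2 × 260 = +520 kJ/mol.
Net CFSE = -668 + 520 = -148 kJ/mol.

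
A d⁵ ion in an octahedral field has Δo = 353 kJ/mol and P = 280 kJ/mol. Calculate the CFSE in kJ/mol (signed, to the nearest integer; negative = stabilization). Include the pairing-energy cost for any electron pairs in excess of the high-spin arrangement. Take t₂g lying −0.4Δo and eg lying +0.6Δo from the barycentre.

-146

Since Δo = 353 kJ/mol > P = 280 kJ/mol, the complex adopts the low-spin configuration.
Configuration: t₂g⁵ eg⁰.
Orbital CFSE = -2.0Δo = -2.0 × 353 = -706 kJ/mol.
Excess pairs vs high-spin: 2 − 0 = 2; pairing cost = +560 kJ/mol.
Net CFSE = -706 + 560 = -146 kJ/mol.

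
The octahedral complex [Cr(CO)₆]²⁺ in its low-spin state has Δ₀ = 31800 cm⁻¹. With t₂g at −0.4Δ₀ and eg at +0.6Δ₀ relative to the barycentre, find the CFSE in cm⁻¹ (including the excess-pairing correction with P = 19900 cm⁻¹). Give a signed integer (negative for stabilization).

-30980

CO is neutral, so the +2 overall charge sits on Cr: oxidation state +2.
Cr is in group 6, so Cr²⁺ is d⁴ (6 − 2 = 4).
Electron filling gives t₂g⁴ eg⁰.
The orbital stabilization is -1.6Δ₀ = -1.6 × 31800 = -50880 cm⁻¹.
High-spin d⁴ would be t₂g³ eg¹ with 0 pairs; low-spin has 1, so 1 excess pair costs +1P = +19900 cm⁻¹.
Net CFSE = -50880 + 19900 = -30980 cm⁻¹.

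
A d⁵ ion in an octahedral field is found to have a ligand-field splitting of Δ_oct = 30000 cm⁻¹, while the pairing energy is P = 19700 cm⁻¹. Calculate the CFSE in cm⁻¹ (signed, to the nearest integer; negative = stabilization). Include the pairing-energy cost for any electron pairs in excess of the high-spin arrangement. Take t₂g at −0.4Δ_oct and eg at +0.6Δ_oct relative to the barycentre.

Δ_oct > P, so pairing is preferred: the ground state is low-spin.
Filling d⁵ accordingly: t₂g⁵ eg⁰.
Orbital CFSE = -2.0Δ_oct = -2.0 × 30000 = -60000 cm⁻¹.
Excess pairs vs high-spin: 2 − 0 = 2; pairing cost = +39400 cm⁻¹.
Net CFSE = -60000 + 39400 = -20600 cm⁻¹.

-20600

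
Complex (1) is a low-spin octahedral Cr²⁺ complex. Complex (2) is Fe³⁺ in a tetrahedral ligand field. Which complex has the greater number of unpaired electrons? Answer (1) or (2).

(1): Cr²⁺: group 6, so d-count = 6 − 2 = 4; t2g^4 e_g^0 → 2 unpaired.
(2): Group 8 minus oxidation state +3 gives a d⁵ configuration for Fe³⁺; Tetrahedral fields are weak (Δₜ ≈ 4/9 Δₒ), so electrons fill high-spin; e^2 t2^3 → 5 unpaired.
So (2) has more unpaired electrons.

(2)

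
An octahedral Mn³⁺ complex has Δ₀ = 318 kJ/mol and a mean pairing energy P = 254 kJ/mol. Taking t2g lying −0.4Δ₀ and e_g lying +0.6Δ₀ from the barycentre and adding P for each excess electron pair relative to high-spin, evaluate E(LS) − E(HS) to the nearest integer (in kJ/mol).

-64

Group 7 minus oxidation state +3 gives a d⁴ configuration for Mn³⁺.
In the high-spin limit (t2g^3 e_g^1) the orbital term is -0.6Δ₀ = -191 kJ/mol, with no excess pairing.
Low-spin: t2g^4 e_g^0, orbital CFSE = -1.6Δ₀ = -509 kJ/mol; plus 1 excess pair × P = +254 kJ/mol; total -255 kJ/mol.
Thus E(LS) − E(HS) = -64 kJ/mol.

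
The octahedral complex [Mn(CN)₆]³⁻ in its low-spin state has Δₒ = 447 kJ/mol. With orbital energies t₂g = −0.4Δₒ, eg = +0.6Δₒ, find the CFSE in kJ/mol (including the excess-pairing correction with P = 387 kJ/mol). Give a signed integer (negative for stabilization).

-328

Each CN⁻ contributes -1; 6 × (-1) = -6. With overall charge -3, Mn is in the +3 oxidation state.
Mn sits in group 7; removing 3 electrons leaves Mn³⁺ with 7 − 3 = 4 d electrons.
Electron filling gives t₂g⁴ eg⁰.
Orbital CFSE = 4(-0.4) + 0(0.6) = -1.6Δₒ = -1.6 × 447 = -715 kJ/mol.
Relative to high-spin t₂g³ eg¹ (0 paired), the low-spin configuration has 1 additional pair, contributing +1 × 387 = +387 kJ/mol.
Overall CFSE = -715 + 387 = -328 kJ/mol.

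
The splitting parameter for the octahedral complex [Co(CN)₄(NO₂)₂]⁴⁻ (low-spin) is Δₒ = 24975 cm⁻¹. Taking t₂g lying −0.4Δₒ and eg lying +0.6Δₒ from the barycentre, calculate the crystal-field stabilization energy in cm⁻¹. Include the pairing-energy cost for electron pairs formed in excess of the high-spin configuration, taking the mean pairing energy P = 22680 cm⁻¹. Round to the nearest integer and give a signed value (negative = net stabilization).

Ligand charges: 4×(-1) from CN⁻ and 2×(-1) from NO₂⁻ sum to -6; with overall charge -4, Co is +2.
Co²⁺: group 9, so d-count = 9 − 2 = 7.
Configuration: t₂g⁶ eg¹.
CFSE(orbital) = 6×(-0.4Δₒ) + 1×(0.6Δₒ) = -1.8Δₒ; with Δₒ = 24975 cm⁻¹ that is -44955 cm⁻¹.
Pairing penalty: 3 pairs vs 2 in the high-spin reference → 1 extra × P = 22680 cm⁻¹.
Overall CFSE = -44955 + 22680 = -22275 cm⁻¹.

-22275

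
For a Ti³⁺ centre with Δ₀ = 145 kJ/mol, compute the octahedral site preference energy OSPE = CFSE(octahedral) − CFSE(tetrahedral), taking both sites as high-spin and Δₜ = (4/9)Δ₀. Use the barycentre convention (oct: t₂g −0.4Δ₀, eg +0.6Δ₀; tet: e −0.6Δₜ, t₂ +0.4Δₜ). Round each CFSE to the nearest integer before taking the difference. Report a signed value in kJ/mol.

-19

Ti is in group 4, so Ti³⁺ is d¹ (4 − 3 = 1).
Octahedral (high-spin): t₂g¹ eg⁰, CFSE = 1(−0.4) + 0(+0.6) = -0.4Δ₀ = -0.4 × 145 = -58 kJ/mol.
Tetrahedral: e¹ t₂⁰, CFSE = 1(−0.6) + 0(+0.4) = -0.6Δₜ = -0.6 × (4/9) × 145 = -39 kJ/mol.
OSPE = CFSE(oct) − CFSE(tet) = -58 − (-39) = -19 kJ/mol.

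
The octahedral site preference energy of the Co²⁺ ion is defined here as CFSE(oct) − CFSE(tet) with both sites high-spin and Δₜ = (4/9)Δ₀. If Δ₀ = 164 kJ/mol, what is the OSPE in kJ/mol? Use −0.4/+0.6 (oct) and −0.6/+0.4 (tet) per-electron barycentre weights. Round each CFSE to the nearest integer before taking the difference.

-44

Group 9 minus oxidation state +2 gives a d⁷ configuration for Co²⁺.
Octahedral (high-spin): t₂g⁵ eg², CFSE = 5(−0.4) + 2(+0.6) = -0.8Δ₀ = -0.8 × 164 = -131 kJ/mol.
In a tetrahedral site the filling is e⁴ t₂³: CFSE(tet) = -1.2Δₜ = -1.2 × (4/9)(164) = -87 kJ/mol.
OSPE = -131 − (-87) = -44 kJ/mol.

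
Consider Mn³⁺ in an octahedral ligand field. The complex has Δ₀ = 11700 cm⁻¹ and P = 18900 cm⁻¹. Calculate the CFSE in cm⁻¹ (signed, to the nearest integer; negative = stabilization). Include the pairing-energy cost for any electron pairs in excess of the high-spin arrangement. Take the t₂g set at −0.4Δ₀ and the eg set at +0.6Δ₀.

Mn sits in group 7; removing 3 electrons leaves Mn³⁺ with 7 − 3 = 4 d electrons.
Since Δ₀ = 11700 cm⁻¹ < P = 18900 cm⁻¹, the complex adopts the high-spin configuration.
Filling d⁴ accordingly: t₂g³ eg¹.
Orbital CFSE = -0.6Δ₀ = -0.6 × 11700 = -7020 cm⁻¹.
High-spin has no excess pairs, so no pairing correction applies.

-7020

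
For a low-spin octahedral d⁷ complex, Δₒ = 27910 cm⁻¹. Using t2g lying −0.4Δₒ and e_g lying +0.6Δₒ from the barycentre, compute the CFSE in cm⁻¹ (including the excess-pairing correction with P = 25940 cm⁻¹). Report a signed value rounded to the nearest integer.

-24298

Configuration: t2g^6 e_g^1.
The orbital stabilization is -1.8Δₒ = -1.8 × 27910 = -50238 cm⁻¹.
High-spin d⁷ would be t2g^5 e_g^2 with 2 pairs; low-spin has 3, so 1 excess pair costs +1P = +25940 cm⁻¹.
Combining: -50238 + 25940 = -24298 cm⁻¹.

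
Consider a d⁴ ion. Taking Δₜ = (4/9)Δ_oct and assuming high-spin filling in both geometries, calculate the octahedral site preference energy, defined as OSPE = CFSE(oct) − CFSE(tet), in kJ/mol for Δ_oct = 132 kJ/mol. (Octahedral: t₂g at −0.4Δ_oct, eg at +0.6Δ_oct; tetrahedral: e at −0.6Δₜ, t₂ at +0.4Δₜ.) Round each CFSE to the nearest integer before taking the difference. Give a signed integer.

Octahedral high-spin t2g^3 e_g^1: CFSE = -0.6 × 132 = -79 kJ/mol.
In a tetrahedral site the filling is e^2 t2^2: CFSE(tet) = -0.4Δₜ = -0.4 × (4/9)(132) = -23 kJ/mol.
OSPE = CFSE(oct) − CFSE(tet) = -79 − (-23) = -56 kJ/mol.

-56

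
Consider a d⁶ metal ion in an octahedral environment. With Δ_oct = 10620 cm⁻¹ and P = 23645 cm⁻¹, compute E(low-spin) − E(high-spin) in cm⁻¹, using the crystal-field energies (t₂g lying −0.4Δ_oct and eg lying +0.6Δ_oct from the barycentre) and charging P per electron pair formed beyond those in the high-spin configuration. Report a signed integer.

High-spin: t₂g⁴ eg², CFSE = -0.4Δ_oct = -4248 cm⁻¹.
Low-spin: t₂g⁶ eg⁰, orbital CFSE = -2.4Δ_oct = -25488 cm⁻¹; plus 2 excess pairs × P = +47290 cm⁻¹; total 21802 cm⁻¹.
The difference is 21802 − (-4248) = 26050 cm⁻¹, so high-spin lies lower.

26050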